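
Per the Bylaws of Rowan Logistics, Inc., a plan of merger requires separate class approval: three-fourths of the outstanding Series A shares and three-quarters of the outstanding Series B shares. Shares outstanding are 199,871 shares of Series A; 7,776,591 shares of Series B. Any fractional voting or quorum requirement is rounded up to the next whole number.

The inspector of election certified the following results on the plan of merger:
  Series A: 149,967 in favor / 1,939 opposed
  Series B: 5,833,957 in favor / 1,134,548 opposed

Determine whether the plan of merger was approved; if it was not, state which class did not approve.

Series A: 3/4 of 199871 = 149903.25, rounded up to 149904; 149,904 required, 149,967 in favor — approved.
Series B: 3/4 of 7776591 = 5832443.25, rounded up to 5832444; 5,832,444 required, 5,833,957 in favor — approved.

Approved — every class gave the required vote.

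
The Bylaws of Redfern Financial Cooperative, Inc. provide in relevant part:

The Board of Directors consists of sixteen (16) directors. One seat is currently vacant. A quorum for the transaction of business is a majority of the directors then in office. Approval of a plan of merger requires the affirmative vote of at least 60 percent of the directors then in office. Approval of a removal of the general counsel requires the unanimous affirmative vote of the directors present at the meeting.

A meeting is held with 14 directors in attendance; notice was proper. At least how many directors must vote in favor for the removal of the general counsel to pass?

The removal of the general counsel requires the unanimous vote of the directors present (14).
Unanimous means all 14.

14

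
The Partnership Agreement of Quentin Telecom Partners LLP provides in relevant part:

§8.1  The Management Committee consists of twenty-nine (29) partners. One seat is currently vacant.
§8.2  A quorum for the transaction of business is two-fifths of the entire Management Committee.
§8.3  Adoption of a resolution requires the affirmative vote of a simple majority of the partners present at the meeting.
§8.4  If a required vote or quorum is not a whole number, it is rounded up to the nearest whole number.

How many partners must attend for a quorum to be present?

2/5 of 29 = 11.60, rounded up to 12.

12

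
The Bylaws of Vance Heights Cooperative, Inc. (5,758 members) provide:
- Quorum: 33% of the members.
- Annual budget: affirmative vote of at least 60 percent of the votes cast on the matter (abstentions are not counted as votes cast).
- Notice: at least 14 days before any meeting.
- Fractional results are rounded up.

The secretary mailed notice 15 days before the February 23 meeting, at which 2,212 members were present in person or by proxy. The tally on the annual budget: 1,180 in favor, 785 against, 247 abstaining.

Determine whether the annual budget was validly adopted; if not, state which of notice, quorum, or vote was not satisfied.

Valid — all requirements satisfied.

Notice: 15 days given; 14 required. Satisfied.
Quorum: 33% of 5,758 = 1,900.14, rounded up to 1,901; 2,212 present. Satisfied.
Vote: requires three-fifths of the votes cast (2,212 − 247 abstaining = 1,965); 3/5 of 1965 = 1179, so 1,179 needed; 1,180 in favor. Satisfied.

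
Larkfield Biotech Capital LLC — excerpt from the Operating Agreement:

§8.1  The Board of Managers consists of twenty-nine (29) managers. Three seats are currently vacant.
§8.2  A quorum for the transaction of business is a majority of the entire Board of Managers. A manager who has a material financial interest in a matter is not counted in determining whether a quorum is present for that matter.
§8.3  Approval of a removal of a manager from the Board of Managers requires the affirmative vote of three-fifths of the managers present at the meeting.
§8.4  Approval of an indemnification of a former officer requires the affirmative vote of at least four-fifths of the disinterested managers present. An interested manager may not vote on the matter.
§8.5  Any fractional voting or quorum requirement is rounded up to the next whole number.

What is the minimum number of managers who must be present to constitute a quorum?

A majority of 29 is 15.

15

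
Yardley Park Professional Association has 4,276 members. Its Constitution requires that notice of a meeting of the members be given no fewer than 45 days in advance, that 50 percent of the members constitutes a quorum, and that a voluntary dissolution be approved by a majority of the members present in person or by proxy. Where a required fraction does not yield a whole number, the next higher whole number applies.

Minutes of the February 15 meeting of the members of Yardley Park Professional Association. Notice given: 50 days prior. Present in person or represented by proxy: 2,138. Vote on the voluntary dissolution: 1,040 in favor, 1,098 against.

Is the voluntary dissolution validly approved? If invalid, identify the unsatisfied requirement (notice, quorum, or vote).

Notice: 50 days given; 45 required. Satisfied.
Quorum: 50% of 4,276 = 2,138; 2,138 present. Satisfied.
Vote: requires a majority of those present (2,138); a majority of 2138 is 1070, so 1,070 needed; 1,040 in favor. Not satisfied.

Invalid — vote requirement not satisfied.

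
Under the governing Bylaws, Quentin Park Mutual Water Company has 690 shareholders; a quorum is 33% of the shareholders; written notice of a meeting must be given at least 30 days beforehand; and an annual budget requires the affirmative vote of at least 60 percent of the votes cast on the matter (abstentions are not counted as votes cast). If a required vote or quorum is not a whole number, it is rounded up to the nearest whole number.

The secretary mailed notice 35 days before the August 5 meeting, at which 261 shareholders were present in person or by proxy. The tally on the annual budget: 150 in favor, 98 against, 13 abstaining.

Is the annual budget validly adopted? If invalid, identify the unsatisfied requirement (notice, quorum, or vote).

Valid — all requirements satisfied.

Notice: 35 days given; 30 required. Satisfied.
Quorum: 33% of 690 = 227.70, rounded up to 228; 261 present. Satisfied.
Vote: requires three-fifths of the votes cast (261 − 13 abstaining = 248); 3/5 of 248 = 148.80, rounded up to 149, so 149 needed; 150 in favor. Satisfied.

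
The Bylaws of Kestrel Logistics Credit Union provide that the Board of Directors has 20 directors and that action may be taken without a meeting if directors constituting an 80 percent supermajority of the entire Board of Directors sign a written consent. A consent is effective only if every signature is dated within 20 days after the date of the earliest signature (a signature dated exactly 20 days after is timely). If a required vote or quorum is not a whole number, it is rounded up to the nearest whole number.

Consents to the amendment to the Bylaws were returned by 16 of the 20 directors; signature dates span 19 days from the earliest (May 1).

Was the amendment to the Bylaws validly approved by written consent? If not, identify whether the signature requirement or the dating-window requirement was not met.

Effective — both the signature and dating-window requirements are satisfied.

Signatures required: an 80 percent supermajority of 20 — 4/5 of 20 = 16, so 16 needed; 16 signed. Sufficient.
Dating window: the latest signature is 19 days after the earliest; the limit is 20 days. Within the window.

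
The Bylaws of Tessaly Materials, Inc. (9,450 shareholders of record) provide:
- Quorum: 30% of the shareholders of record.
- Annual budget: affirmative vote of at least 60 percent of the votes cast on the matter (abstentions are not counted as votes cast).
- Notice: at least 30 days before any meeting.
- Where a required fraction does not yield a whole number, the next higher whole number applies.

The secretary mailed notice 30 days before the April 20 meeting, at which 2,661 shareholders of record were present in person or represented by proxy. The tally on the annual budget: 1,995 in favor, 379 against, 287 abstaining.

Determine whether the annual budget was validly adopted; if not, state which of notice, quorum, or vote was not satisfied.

Invalid — quorum requirement not satisfied.

Notice: 30 days given; 30 required. Satisfied.
Quorum: 30% of 9,450 = 2,835; 2,661 present. Not satisfied.
Vote: requires three-fifths of the votes cast (2,661 − 287 abstaining = 2,374); 3/5 of 2374 = 1424.40, rounded up to 1425, so 1,425 needed; 1,995 in favor. Satisfied.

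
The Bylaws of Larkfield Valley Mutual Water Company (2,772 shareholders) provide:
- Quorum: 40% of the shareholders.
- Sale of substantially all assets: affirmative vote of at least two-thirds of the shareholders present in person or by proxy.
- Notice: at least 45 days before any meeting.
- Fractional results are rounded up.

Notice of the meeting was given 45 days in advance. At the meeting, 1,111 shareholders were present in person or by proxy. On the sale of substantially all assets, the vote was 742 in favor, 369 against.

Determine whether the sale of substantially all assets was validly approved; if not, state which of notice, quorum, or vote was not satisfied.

Valid — all requirements satisfied.

Notice: 45 days given; 45 required. Satisfied.
Quorum: 40% of 2,772 = 1,108.80, rounded up to 1,109; 1,111 present. Satisfied.
Vote: requires two-thirds of those present (1,111); 2/3 of 1111 = 740.67, rounded up to 741, so 741 needed; 742 in favor. Satisfied.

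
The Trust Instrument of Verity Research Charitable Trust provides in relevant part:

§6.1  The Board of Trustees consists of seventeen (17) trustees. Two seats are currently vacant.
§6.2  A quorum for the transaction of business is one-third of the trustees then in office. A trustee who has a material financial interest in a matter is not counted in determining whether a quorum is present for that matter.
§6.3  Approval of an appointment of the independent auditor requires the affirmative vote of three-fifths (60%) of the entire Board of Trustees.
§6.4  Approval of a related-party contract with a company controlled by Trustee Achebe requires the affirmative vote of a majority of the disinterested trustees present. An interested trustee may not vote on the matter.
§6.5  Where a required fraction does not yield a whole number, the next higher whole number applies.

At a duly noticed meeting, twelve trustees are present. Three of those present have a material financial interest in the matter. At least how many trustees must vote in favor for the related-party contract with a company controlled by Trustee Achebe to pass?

5

The related-party contract with a company controlled by Trustee Achebe requires a majority of the disinterested trustees present (12 − 3 = 9).
A majority of 9 is 5.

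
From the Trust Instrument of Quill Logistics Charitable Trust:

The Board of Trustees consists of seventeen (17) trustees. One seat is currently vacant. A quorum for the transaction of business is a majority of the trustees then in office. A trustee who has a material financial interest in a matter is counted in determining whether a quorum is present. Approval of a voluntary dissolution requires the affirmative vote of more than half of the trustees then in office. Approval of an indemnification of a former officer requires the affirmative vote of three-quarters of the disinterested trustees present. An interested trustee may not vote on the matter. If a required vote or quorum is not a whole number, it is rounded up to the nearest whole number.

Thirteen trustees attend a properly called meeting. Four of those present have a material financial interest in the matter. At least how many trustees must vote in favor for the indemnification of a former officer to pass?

The indemnification of a former officer requires three-fourths of the disinterested trustees present (13 − 4 = 9).
3/4 of 9 = 6.75, rounded up to 7.

7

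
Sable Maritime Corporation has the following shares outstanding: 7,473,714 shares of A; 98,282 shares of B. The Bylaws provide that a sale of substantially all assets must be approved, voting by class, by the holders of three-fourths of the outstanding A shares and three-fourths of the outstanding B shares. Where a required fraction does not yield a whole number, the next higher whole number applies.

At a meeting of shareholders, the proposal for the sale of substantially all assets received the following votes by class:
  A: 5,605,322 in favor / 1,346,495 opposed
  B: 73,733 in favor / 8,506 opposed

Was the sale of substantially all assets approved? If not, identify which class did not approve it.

A: 3/4 of 7473714 = 5605285.50, rounded up to 5605286; 5,605,286 required, 5,605,322 in favor — approved.
B: 3/4 of 98282 = 73711.50, rounded up to 73712; 73,712 required, 73,733 in favor — approved.

Approved — every class gave the required vote.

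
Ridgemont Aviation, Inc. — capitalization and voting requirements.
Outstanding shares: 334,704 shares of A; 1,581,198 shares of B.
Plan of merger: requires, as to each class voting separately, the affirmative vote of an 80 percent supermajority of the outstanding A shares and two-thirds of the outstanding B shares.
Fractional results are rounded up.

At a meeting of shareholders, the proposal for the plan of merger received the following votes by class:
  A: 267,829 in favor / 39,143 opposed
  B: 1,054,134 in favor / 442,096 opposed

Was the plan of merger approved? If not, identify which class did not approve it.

A: 4/5 of 334704 = 267763.20, rounded up to 267764; 267,764 required, 267,829 in favor — approved.
B: 2/3 of 1581198 = 1054132; 1,054,132 required, 1,054,134 in favor — approved.

Approved — every class gave the required vote.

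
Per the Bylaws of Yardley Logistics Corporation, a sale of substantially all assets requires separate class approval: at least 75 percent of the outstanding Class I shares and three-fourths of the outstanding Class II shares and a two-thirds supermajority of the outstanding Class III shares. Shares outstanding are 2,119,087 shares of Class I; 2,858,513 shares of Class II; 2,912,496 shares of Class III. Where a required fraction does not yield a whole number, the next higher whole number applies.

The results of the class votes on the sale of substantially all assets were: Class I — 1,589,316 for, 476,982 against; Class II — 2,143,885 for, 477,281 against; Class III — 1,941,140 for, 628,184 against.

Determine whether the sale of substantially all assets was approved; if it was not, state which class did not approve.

Not approved — the Class III shares did not give the required vote.

Class I: 3/4 of 2119087 = 1589315.25, rounded up to 1589316; 1,589,316 required, 1,589,316 in favor — approved.
Class II: 3/4 of 2858513 = 2143884.75, rounded up to 2143885; 2,143,885 required, 2,143,885 in favor — approved.
Class III: 2/3 of 2912496 = 1941664; 1,941,664 required, 1,941,140 in favor — not approved.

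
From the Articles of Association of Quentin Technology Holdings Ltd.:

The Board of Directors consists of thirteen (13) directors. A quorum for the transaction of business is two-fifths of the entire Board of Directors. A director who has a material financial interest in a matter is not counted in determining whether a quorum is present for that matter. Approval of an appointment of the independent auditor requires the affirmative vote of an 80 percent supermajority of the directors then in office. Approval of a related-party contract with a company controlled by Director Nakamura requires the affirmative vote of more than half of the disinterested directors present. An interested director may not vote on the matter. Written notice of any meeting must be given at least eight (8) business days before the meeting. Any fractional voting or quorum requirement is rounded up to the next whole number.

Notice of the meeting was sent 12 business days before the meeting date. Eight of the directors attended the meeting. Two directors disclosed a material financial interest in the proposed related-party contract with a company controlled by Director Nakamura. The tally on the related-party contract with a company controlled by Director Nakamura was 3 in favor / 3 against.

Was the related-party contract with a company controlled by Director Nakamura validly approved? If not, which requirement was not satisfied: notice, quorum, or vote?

Notice: 12 business days given; 8 required (12 ≥ 8). Satisfied.
Quorum: 8 present, but the 2 interested directors do not count, leaving 6. Quorum is 6. Satisfied.
Vote: the related-party contract with a company controlled by Director Nakamura requires a majority of the disinterested directors present (8 − 2 = 6). A majority of 6 is 4, so 4 affirmative votes are needed; 3 voted in favor. Not satisfied.

Invalid — vote requirement not satisfied.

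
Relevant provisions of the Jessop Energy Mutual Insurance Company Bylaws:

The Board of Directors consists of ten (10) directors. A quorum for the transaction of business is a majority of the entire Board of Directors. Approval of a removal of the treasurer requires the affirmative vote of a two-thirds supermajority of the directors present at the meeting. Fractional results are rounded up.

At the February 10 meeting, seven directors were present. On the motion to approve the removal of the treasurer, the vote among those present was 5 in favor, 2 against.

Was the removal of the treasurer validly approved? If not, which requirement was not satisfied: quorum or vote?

Quorum: 7 present; quorum is 6. Satisfied.
Vote: the removal of the treasurer requires two-thirds of the directors present (7). 2/3 of 7 = 4.67, rounded up to 5, so 5 affirmative votes are needed; 5 voted in favor. Satisfied.

Valid — all requirements satisfied.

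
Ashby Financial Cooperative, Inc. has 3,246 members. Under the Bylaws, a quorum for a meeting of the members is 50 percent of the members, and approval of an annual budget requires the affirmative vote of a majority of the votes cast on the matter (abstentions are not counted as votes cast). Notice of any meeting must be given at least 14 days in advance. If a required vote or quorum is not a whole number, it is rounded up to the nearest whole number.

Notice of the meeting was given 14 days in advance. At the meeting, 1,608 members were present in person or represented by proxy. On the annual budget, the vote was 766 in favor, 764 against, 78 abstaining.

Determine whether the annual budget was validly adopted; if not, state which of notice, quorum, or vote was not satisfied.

Invalid — quorum requirement not satisfied.

Notice: 14 days given; 14 required. Satisfied.
Quorum: 50% of 3,246 = 1,623; 1,608 present. Not satisfied.
Vote: requires a majority of the votes cast (1,608 − 78 abstaining = 1,530); a majority of 1530 is 766, so 766 needed; 766 in favor. Satisfied.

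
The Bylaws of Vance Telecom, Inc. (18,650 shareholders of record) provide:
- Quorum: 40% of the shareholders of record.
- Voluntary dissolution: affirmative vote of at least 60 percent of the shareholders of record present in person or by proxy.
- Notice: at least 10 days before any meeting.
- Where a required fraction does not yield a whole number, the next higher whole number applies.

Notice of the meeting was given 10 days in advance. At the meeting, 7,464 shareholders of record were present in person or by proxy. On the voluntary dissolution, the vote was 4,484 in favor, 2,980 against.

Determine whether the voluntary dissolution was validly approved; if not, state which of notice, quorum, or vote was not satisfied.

Valid — all requirements satisfied.

Notice: 10 days given; 10 required. Satisfied.
Quorum: 40% of 18,650 = 7,460; 7,464 present. Satisfied.
Vote: requires three-fifths of those present (7,464); 3/5 of 7464 = 4478.40, rounded up to 4479, so 4,479 needed; 4,484 in favor. Satisfied.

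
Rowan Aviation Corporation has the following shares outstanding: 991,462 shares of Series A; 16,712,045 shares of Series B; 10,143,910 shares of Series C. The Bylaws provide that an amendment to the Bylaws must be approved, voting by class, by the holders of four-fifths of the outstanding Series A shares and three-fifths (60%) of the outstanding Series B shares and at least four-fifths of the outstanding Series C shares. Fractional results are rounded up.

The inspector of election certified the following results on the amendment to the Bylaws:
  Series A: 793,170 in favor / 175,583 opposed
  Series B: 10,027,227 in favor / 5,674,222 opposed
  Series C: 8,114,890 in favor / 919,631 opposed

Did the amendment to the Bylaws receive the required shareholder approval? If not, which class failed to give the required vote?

Series A: 4/5 of 991462 = 793169.60, rounded up to 793170; 793,170 required, 793,170 in favor — approved.
Series B: 3/5 of 16712045 = 10027227; 10,027,227 required, 10,027,227 in favor — approved.
Series C: 4/5 of 10143910 = 8115128; 8,115,128 required, 8,114,890 in favor — not approved.

Not approved — the Series C shares did not give the required vote.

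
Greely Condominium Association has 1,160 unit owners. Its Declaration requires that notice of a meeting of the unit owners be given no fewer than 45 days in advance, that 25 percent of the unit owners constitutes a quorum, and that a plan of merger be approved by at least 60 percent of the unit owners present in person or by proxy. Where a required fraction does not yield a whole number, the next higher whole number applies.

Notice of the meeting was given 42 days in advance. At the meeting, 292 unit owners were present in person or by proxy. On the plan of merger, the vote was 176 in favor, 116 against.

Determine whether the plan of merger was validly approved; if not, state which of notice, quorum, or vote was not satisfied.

Invalid — notice requirement not satisfied.

Notice: 42 days given; 45 required. Not satisfied.
Quorum: 25% of 1,160 = 290; 292 present. Satisfied.
Vote: requires three-fifths of those present (292); 3/5 of 292 = 175.20, rounded up to 176, so 176 needed; 176 in favor. Satisfied.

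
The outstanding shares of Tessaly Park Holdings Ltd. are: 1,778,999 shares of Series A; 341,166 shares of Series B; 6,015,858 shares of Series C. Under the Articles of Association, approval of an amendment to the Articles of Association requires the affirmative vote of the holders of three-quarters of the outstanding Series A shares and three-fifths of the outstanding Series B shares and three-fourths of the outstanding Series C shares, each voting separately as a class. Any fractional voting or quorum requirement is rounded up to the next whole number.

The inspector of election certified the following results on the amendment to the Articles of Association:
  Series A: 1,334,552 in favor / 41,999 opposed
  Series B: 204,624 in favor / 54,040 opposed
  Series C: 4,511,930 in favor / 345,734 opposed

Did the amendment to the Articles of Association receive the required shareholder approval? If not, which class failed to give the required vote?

Not approved — the Series B shares did not give the required vote.

Series A: 3/4 of 1778999 = 1334249.25, rounded up to 1334250; 1,334,250 required, 1,334,552 in favor — approved.
Series B: 3/5 of 341166 = 204699.60, rounded up to 204700; 204,700 required, 204,624 in favor — not approved.
Series C: 3/4 of 6015858 = 4511893.50, rounded up to 4511894; 4,511,894 required, 4,511,930 in favor — approved.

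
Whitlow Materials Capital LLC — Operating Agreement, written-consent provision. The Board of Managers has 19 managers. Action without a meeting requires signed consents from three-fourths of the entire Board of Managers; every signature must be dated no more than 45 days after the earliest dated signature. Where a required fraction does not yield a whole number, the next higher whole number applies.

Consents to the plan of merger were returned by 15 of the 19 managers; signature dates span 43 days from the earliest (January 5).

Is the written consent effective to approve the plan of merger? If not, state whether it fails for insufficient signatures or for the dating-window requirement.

Effective — both the signature and dating-window requirements are satisfied.

Signatures required: three-fourths of 19 — 3/4 of 19 = 14.25, rounded up to 15, so 15 needed; 15 signed. Sufficient.
Dating window: the latest signature is 43 days after the earliest; the limit is 45 days. Within the window.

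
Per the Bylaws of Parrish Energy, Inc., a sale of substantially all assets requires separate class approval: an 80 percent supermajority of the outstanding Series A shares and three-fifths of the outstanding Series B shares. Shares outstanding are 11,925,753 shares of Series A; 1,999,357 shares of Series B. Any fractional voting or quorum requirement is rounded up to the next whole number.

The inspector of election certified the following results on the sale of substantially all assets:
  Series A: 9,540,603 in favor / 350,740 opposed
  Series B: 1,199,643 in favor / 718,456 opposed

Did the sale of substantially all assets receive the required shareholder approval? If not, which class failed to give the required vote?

Series A: 4/5 of 11925753 = 9540602.40, rounded up to 9540603; 9,540,603 required, 9,540,603 in favor — approved.
Series B: 3/5 of 1999357 = 1199614.20, rounded up to 1199615; 1,199,615 required, 1,199,643 in favor — approved.

Approved — every class gave the required vote.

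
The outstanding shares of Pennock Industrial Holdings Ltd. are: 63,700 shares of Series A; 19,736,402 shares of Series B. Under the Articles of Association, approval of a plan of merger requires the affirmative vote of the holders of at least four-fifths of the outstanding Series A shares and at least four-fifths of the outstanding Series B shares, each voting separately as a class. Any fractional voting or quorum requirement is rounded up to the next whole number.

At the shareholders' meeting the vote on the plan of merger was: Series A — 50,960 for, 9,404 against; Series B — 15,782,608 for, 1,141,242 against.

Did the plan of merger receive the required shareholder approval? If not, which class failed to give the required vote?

Not approved — the Series B shares did not give the required vote.

Series A: 4/5 of 63700 = 50960; 50,960 required, 50,960 in favor — approved.
Series B: 4/5 of 19736402 = 15789121.60, rounded up to 15789122; 15,789,122 required, 15,782,608 in favor — not approved.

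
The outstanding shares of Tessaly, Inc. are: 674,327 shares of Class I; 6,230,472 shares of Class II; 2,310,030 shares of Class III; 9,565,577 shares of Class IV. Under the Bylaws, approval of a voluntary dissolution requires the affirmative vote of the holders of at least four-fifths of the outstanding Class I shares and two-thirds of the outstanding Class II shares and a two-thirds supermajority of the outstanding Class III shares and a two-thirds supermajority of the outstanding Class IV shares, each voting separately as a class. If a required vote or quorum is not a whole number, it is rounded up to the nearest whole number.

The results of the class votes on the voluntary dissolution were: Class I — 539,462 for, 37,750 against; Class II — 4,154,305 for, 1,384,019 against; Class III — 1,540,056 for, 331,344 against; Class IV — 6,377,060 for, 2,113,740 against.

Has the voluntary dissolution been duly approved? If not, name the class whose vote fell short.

Approved — every class gave the required vote.

Class I: 4/5 of 674327 = 539461.60, rounded up to 539462; 539,462 required, 539,462 in favor — approved.
Class II: 2/3 of 6230472 = 4153648; 4,153,648 required, 4,154,305 in favor — approved.
Class III: 2/3 of 2310030 = 1540020; 1,540,020 required, 1,540,056 in favor — approved.
Class IV: 2/3 of 9565577 = 6377051.33, rounded up to 6377052; 6,377,052 required, 6,377,060 in favor — approved.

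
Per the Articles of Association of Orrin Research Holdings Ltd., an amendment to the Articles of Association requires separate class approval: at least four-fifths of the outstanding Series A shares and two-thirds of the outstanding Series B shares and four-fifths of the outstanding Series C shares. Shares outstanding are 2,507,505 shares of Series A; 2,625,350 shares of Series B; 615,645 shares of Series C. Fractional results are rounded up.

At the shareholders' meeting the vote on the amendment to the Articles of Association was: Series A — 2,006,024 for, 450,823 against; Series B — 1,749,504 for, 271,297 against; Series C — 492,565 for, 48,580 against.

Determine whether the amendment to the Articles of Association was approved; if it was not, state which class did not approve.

Series A: 4/5 of 2507505 = 2006004; 2,006,004 required, 2,006,024 in favor — approved.
Series B: 2/3 of 2625350 = 1750233.33, rounded up to 1750234; 1,750,234 required, 1,749,504 in favor — not approved.
Series C: 4/5 of 615645 = 492516; 492,516 required, 492,565 in favor — approved.

Not approved — the Series B shares did not give the required vote.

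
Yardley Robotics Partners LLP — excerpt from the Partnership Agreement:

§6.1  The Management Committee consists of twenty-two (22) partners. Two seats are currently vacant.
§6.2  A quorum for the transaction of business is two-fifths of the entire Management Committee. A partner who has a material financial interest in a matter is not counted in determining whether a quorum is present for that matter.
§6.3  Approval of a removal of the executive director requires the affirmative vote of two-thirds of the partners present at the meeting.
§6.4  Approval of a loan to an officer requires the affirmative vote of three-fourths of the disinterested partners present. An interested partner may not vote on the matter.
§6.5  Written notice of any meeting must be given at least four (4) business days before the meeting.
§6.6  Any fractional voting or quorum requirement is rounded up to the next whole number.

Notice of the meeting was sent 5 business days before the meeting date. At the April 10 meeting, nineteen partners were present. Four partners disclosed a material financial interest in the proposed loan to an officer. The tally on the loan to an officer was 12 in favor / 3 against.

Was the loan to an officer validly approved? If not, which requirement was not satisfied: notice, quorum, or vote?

Notice: 5 business days given; 4 required (5 ≥ 4). Satisfied.
Quorum: 19 present, but the 4 interested partners do not count, leaving 15. Quorum is 9. Satisfied.
Vote: the loan to an officer requires three-fourths of the disinterested partners present (19 − 4 = 15). 3/4 of 15 = 11.25, rounded up to 12, so 12 affirmative votes are needed; 12 voted in favor. Satisfied.

Valid — all requirements satisfied.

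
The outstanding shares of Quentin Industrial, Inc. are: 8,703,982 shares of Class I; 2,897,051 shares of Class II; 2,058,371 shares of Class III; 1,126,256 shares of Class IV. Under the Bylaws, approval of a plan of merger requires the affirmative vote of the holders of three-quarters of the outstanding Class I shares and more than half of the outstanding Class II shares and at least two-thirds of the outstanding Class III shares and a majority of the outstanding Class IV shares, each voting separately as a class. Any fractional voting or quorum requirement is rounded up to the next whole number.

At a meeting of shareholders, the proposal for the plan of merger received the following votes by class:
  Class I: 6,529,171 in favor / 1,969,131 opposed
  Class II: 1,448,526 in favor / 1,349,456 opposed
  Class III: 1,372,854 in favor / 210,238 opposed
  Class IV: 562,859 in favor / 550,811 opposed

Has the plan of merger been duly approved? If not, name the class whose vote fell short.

Not approved — the Class IV shares did not give the required vote.

Class I: 3/4 of 8703982 = 6527986.50, rounded up to 6527987; 6,527,987 required, 6,529,171 in favor — approved.
Class II: a majority of 2897051 is 1448526; 1,448,526 required, 1,448,526 in favor — approved.
Class III: 2/3 of 2058371 = 1372247.33, rounded up to 1372248; 1,372,248 required, 1,372,854 in favor — approved.
Class IV: a majority of 1126256 is 563129; 563,129 required, 562,859 in favor — not approved.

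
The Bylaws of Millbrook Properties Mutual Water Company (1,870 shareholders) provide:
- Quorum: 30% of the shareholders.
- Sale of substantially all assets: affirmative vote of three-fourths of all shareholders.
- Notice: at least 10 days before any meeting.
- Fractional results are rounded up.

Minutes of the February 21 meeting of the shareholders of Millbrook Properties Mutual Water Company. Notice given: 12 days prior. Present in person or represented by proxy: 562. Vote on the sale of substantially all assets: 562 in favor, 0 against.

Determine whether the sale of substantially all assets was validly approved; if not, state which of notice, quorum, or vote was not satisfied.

Invalid — vote requirement not satisfied.

Notice: 12 days given; 10 required. Satisfied.
Quorum: 30% of 1,870 = 561; 562 present. Satisfied.
Vote: requires three-fourths of all shareholders (1,870); 3/4 of 1870 = 1402.50, rounded up to 1403, so 1,403 needed; 562 in favor. Not satisfied.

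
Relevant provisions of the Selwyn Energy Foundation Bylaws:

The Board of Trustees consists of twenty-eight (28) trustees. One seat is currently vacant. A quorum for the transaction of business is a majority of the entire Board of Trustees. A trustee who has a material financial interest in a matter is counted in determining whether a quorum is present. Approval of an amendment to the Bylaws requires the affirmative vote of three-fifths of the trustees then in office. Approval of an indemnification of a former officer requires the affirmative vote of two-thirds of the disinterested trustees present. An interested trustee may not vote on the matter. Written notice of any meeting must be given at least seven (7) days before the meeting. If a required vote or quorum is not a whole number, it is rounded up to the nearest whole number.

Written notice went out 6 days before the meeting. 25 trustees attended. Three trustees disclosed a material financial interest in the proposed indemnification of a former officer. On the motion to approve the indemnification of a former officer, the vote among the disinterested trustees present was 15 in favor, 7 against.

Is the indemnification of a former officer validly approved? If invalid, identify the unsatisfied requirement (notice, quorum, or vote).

Notice: 6 days given; 7 required (6 < 7). Not satisfied.
Quorum: 25 present (interested trustees count toward quorum); quorum is 15. Satisfied.
Vote: the indemnification of a former officer requires two-thirds of the disinterested trustees present (25 − 3 = 22). 2/3 of 22 = 14.67, rounded up to 15, so 15 affirmative votes are needed; 15 voted in favor. Satisfied.

Invalid — notice requirement not satisfied.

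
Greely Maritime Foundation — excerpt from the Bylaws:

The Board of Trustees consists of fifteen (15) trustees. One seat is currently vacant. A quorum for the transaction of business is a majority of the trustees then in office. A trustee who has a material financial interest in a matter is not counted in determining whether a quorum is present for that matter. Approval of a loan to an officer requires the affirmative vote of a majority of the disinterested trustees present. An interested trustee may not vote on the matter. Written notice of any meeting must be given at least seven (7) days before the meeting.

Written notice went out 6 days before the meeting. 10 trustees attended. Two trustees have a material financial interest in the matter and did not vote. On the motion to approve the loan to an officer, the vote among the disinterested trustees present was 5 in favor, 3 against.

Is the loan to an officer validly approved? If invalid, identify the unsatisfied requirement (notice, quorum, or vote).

Notice: 6 days given; 7 required (6 < 7). Not satisfied.
Quorum: 10 present, but the 2 interested trustees do not count, leaving 8. Quorum is 8. Satisfied.
Vote: the loan to an officer requires a majority of the disinterested trustees present (10 − 2 = 8). A majority of 8 is 5, so 5 affirmative votes are needed; 5 voted in favor. Satisfied.

Invalid — notice requirement not satisfied.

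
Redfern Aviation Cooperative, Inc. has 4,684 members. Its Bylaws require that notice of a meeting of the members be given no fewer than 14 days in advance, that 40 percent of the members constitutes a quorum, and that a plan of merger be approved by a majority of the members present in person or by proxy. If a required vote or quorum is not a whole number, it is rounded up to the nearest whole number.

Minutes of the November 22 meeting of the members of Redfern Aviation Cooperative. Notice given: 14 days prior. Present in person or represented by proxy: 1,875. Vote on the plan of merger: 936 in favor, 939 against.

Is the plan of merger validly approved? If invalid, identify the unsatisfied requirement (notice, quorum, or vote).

Notice: 14 days given; 14 required. Satisfied.
Quorum: 40% of 4,684 = 1,873.60, rounded up to 1,874; 1,875 present. Satisfied.
Vote: requires a majority of those present (1,875); a majority of 1875 is 938, so 938 needed; 936 in favor. Not satisfied.

Invalid — vote requirement not satisfied.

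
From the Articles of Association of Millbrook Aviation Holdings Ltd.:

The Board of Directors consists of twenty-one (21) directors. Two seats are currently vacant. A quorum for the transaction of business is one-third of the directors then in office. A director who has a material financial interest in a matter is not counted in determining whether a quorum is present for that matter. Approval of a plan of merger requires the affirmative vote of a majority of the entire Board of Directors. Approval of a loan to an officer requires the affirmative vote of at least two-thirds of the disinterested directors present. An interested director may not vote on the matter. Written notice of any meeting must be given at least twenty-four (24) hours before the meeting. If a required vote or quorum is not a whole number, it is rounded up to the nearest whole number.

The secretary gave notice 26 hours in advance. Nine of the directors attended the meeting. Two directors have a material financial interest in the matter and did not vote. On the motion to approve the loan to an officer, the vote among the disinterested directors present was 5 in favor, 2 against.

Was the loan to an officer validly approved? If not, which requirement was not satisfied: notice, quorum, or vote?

Notice: 26 hours given; 24 required (26 ≥ 24). Satisfied.
Quorum: 9 present, but the 2 interested directors do not count, leaving 7. Quorum is 7. Satisfied.
Vote: the loan to an officer requires two-thirds of the disinterested directors present (9 − 2 = 7). 2/3 of 7 = 4.67, rounded up to 5, so 5 affirmative votes are needed; 5 voted in favor. Satisfied.

Valid — all requirements satisfied.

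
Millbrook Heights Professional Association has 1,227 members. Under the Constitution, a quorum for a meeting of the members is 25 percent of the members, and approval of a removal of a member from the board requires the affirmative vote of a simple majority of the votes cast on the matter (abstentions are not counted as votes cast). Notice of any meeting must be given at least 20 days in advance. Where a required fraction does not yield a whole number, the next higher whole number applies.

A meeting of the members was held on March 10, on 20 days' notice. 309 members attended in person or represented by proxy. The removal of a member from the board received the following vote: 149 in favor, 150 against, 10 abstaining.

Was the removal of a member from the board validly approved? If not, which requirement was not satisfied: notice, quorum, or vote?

Notice: 20 days given; 20 required. Satisfied.
Quorum: 25% of 1,227 = 306.75, rounded up to 307; 309 present. Satisfied.
Vote: requires a majority of the votes cast (309 − 10 abstaining = 299); a majority of 299 is 150, so 150 needed; 149 in favor. Not satisfied.

Invalid — vote requirement not satisfied.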